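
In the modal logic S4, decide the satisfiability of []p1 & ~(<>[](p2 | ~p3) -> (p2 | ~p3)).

Satisfiable (open branch found)

1. []p1 & ~(<>[](p2 | ~p3) -> (p2 | ~p3)), w0
2. []p1, w0
3. ~(<>[](p2 | ~p3) -> (p2 | ~p3)), w0
4. <>[](p2 | ~p3), w0
5. ~(p2 | ~p3), w0
6. ~p2, w0
7. p3, w0
8. p1, w0
9. [](p2 | ~p3), w1
10. p1, w1
11. p2 | ~p3, w1
12. ~p3, w1
Accessibility: w0Rw0, w0Rw1, w1Rw1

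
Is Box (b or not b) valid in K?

Tableau for the negation not Box (b or not b):
1. not Box (b or not b), w0
2. not (b or not b), w1
3. not b, w1
4. b, w1
Accessibility: w0Rw1
Branch closes: b and not b both at w1.
All branches of the negation close; one closing branch shown above.

Valid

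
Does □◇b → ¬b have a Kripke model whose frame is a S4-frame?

1. □◇b → ¬b, 0
2. ¬b, 0   [→-rule on 1 (branches; this branch)]
Accessibility: 0R0

Satisfiable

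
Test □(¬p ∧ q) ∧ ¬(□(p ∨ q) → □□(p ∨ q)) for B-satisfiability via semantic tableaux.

Satisfiable

1. □(¬p ∧ q) ∧ ¬(□(p ∨ q) → □□(p ∨ q)), 0
2. □(¬p ∧ q), 0   [∧-rule on 1]
3. ¬(□(p ∨ q) → □□(p ∨ q)), 0   [∧-rule on 1]
4. □(p ∨ q), 0   [¬→-rule on 3]
5. ¬□□(p ∨ q), 0   [¬→-rule on 3]
6. ¬p ∧ q, 0   [□-rule on 2 via 0R0]
7. ¬p, 0   [∧-rule on 6]
8. q, 0   [∧-rule on 6]
9. p ∨ q, 0   [□-rule on 4 via 0R0]
10. ¬□(p ∨ q), 1   [¬□-rule on 5: fresh world 1, 0R1]
11. ¬p ∧ q, 1   [□-rule on 2 via 0R1]
12. ¬p, 1   [∧-rule on 11]
13. q, 1   [∧-rule on 11]
14. p ∨ q, 1   [□-rule on 4 via 0R1]
15. ¬(p ∨ q), 2   [¬□-rule on 10: fresh world 2, 1R2]
16. ¬p, 2   [¬∨-rule on 15]
17. ¬q, 2   [¬∨-rule on 15]
Accessibility: 0R0, 0R1, 1R0, 1R1, 1R2, 2R1, 2R2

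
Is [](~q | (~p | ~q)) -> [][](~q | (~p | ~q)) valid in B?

No, not valid

Tableau for the negation ~([](~q | (~p | ~q)) -> [][](~q | (~p | ~q))):
1. ~([](~q | (~p | ~q)) -> [][](~q | (~p | ~q))), u
2. [](~q | (~p | ~q)), u
3. ~[][](~q | (~p | ~q)), u
4. ~q | (~p | ~q), u
5. ~p | ~q, u
6. ~q, u
7. ~[](~q | (~p | ~q)), v
8. ~q | (~p | ~q), v
9. ~p | ~q, v
10. ~q, v
11. ~(~q | (~p | ~q)), w
12. q, w
13. ~(~p | ~q), w
14. p, w
Accessibility: uRu, uRv, vRu, vRv, vRw, wRv, wRw
The negation has an open branch (countermodel exists).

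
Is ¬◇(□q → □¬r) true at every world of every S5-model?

Tableau for the negation ◇(□q → □¬r):
1. ◇(□q → □¬r), u
2. □q → □¬r, v   [◇-rule on 1: fresh world v, uRv]
3. □¬r, v   [→-rule on 2 (branches; this branch)]
4. ¬r, u   [□-rule on 3 via vRu]
5. ¬r, v   [□-rule on 3 via vRv]
Accessibility: uRu, uRv, vRu, vRv
The negation has an open branch (countermodel exists).

Not valid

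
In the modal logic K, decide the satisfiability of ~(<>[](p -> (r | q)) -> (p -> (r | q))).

1. ~(<>[](p -> (r | q)) -> (p -> (r | q))), w0
2. <>[](p -> (r | q)), w0   [~->-rule on 1]
3. ~(p -> (r | q)), w0   [~->-rule on 1]
4. p, w0   [~->-rule on 3]
5. ~(r | q), w0   [~->-rule on 3]
6. ~r, w0   [~|-rule on 5]
7. ~q, w0   [~|-rule on 5]
8. [](p -> (r | q)), w1   [<>-rule on 2: fresh world w1, w0Rw1]
Accessibility: w0Rw1

Satisfiable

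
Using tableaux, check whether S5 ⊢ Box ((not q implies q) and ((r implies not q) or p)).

Tableau for the negation not Box ((not q implies q) and ((r implies not q) or p)):
1. not Box ((not q implies q) and ((r implies not q) or p)), u
2. not ((not q implies q) and ((r implies not q) or p)), v
3. not ((r implies not q) or p), v
4. not (r implies not q), v
5. not p, v
6. r, v
7. q, v
Accessibility: uRu, uRv, vRu, vRv
The negation has an open branch (countermodel exists).

Not valid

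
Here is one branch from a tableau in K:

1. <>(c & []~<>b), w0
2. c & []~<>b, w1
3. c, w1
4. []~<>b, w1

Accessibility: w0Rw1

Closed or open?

Not closed

No world carries both an atom and its negation.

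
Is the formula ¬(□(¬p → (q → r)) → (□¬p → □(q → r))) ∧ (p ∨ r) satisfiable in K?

1. ¬(□(¬p → (q → r)) → (□¬p → □(q → r))) ∧ (p ∨ r), 0
2. ¬(□(¬p → (q → r)) → (□¬p → □(q → r))), 0
3. p ∨ r, 0
4. □(¬p → (q → r)), 0
5. ¬(□¬p → □(q → r)), 0
6. □¬p, 0
7. ¬□(q → r), 0
8. r, 0
9. ¬(q → r), 1
10. q, 1
11. ¬r, 1
12. ¬p → (q → r), 1
13. ¬p, 1
14. q → r, 1
15. r, 1
Accessibility: 0R1
Branch closes: r and ¬r both at 1.
All branches of the tableau close; one closing branch shown above.

No, unsatisfiable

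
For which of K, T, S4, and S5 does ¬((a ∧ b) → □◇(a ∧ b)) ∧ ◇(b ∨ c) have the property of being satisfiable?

K, T, S4

S4-tableau for the formula:
1. ¬((a ∧ b) → □◇(a ∧ b)) ∧ ◇(b ∨ c), w0
2. ¬((a ∧ b) → □◇(a ∧ b)), w0   [∧-rule on 1]
3. ◇(b ∨ c), w0   [∧-rule on 1]
4. a ∧ b, w0   [¬→-rule on 2]
5. ¬□◇(a ∧ b), w0   [¬→-rule on 2]
6. a, w0   [∧-rule on 4]
7. b, w0   [∧-rule on 4]
8. b ∨ c, w1   [◇-rule on 3: fresh world w1, w0Rw1]
9. c, w1   [∨-rule on 8 (branches; this branch)]
10. ¬◇(a ∧ b), w2   [¬□-rule on 5: fresh world w2, w0Rw2]
11. ¬(a ∧ b), w2   [¬◇-rule on 10 via w2Rw2]
12. ¬b, w2   [¬∧-rule on 11 (branches; this branch)]
Accessibility: w0Rw0, w0Rw1, w0Rw2, w1Rw1, w2Rw2
Complete open branch: satisfiable in S4, hence also in K, T (this S4-model is also a K-model and a T-model).
S5-tableau for the formula:
1. ¬((a ∧ b) → □◇(a ∧ b)) ∧ ◇(b ∨ c), w0
2. ¬((a ∧ b) → □◇(a ∧ b)), w0   [∧-rule on 1]
3. ◇(b ∨ c), w0   [∧-rule on 1]
4. a ∧ b, w0   [¬→-rule on 2]
5. ¬□◇(a ∧ b), w0   [¬→-rule on 2]
6. a, w0   [∧-rule on 4]
7. b, w0   [∧-rule on 4]
8. b ∨ c, w1   [◇-rule on 3: fresh world w1, w0Rw1]
9. c, w1   [∨-rule on 8 (branches; this branch)]
10. ¬◇(a ∧ b), w2   [¬□-rule on 5: fresh world w2, w0Rw2]
11. ¬(a ∧ b), w0   [¬◇-rule on 10 via w2Rw0]
12. ¬(a ∧ b), w1   [¬◇-rule on 10 via w2Rw1]
13. ¬(a ∧ b), w2   [¬◇-rule on 10 via w2Rw2]
14. ¬b, w0   [¬∧-rule on 11 (branches; this branch)]
Accessibility: w0Rw0, w0Rw1, w0Rw2, w1Rw0, w1Rw1, w1Rw2, w2Rw0, w2Rw1, w2Rw2
Branch closes: b and ¬b both at w0.
Every branch closes (one shown): unsatisfiable in S5.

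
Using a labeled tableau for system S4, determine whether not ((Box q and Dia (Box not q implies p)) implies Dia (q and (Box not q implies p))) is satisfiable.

Unsatisfiable

1. not ((Box q and Dia (Box not q implies p)) implies Dia (q and (Box not q implies p))), u
2. Box q and Dia (Box not q implies p), u
3. not Dia (q and (Box not q implies p)), u
4. Box q, u
5. Dia (Box not q implies p), u
6. not (q and (Box not q implies p)), u
7. q, u
8. not (Box not q implies p), u
9. Box not q, u
10. not p, u
11. not q, u
Accessibility: uRu
Branch closes: q and not q both at u.
(One branch shown.) All branches close.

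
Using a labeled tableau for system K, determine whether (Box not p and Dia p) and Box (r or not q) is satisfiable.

1. (Box not p and Dia p) and Box (r or not q), w0
2. Box not p and Dia p, w0
3. Box (r or not q), w0
4. Box not p, w0
5. Dia p, w0
6. p, w1
7. r or not q, w1
8. not p, w1
Accessibility: w0Rw1
Branch closes: p and not p both at w1.
(One branch shown.) All branches close.

No, unsatisfiable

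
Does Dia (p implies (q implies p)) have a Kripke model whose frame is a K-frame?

1. Dia (p implies (q implies p)), 0
2. p implies (q implies p), 1   [Dia-rule on 1: fresh world 1, 0R1]
3. q implies p, 1   [implies-rule on 2 (branches; this branch)]
4. p, 1   [implies-rule on 3 (branches; this branch)]
Accessibility: 0R1

Satisfiable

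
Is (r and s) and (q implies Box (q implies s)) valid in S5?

Invalid (countermodel exists)

Tableau for the negation not ((r and s) and (q implies Box (q implies s))):
1. not ((r and s) and (q implies Box (q implies s))), u
2. not (q implies Box (q implies s)), u
3. q, u
4. not Box (q implies s), u
5. not (q implies s), v
6. q, v
7. not s, v
Accessibility: uRu, uRv, vRu, vRv
The negation has an open branch (countermodel exists).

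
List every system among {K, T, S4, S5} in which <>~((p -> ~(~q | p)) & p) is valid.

T, S4, S5

K-tableau for the negation ~<>~((p -> ~(~q | p)) & p):
1. ~<>~((p -> ~(~q | p)) & p), u
Complete open branch: countermodel on a K-frame, so not valid in K.
T-tableau for the negation ~<>~((p -> ~(~q | p)) & p):
1. ~<>~((p -> ~(~q | p)) & p), u
2. (p -> ~(~q | p)) & p, u
3. p -> ~(~q | p), u
4. p, u
5. ~(~q | p), u
6. q, u
7. ~p, u
Accessibility: uRu
Branch closes: p and ~p both at u.
Every branch closes (one shown): valid in T, hence also in S4, S5 (every theorem of T is a theorem of S4 and S5).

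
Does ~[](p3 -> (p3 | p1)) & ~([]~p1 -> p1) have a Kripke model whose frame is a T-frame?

No, unsatisfiable

1. ~[](p3 -> (p3 | p1)) & ~([]~p1 -> p1), 0
2. ~[](p3 -> (p3 | p1)), 0
3. ~([]~p1 -> p1), 0
4. []~p1, 0
5. ~p1, 0
6. ~(p3 -> (p3 | p1)), 1
7. p3, 1
8. ~(p3 | p1), 1
9. ~p3, 1
10. ~p1, 1
Accessibility: 0R0, 0R1, 1R1
Branch closes: p3 and ~p3 both at 1.
Every branch closes; the branch above is one of them.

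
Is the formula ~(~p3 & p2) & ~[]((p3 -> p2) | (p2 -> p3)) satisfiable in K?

1. ~(~p3 & p2) & ~[]((p3 -> p2) | (p2 -> p3)), w0
2. ~(~p3 & p2), w0
3. ~[]((p3 -> p2) | (p2 -> p3)), w0
4. ~p2, w0
5. ~((p3 -> p2) | (p2 -> p3)), w1
6. ~(p3 -> p2), w1
7. ~(p2 -> p3), w1
8. p3, w1
9. ~p2, w1
10. p2, w1
11. ~p3, w1
Accessibility: w0Rw1
Branch closes: p2 and ~p2 both at w1.
Every branch closes; the branch above is one of them.

Unsatisfiable (every branch closes)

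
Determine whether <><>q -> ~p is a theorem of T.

Not valid

Tableau for the negation ~(<><>q -> ~p):
1. ~(<><>q -> ~p), 0
2. <><>q, 0
3. p, 0
4. <>q, 1
5. q, 2
Accessibility: 0R0, 0R1, 1R1, 1R2, 2R2
The negation has an open branch (countermodel exists).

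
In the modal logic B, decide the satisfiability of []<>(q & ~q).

Unsatisfiable

1. []<>(q & ~q), w0
2. <>(q & ~q), w0   [[]-rule on 1 via w0Rw0]
3. q & ~q, w1   [<>-rule on 2: fresh world w1, w0Rw1]
4. q, w1   [&-rule on 3]
5. ~q, w1   [&-rule on 3]
Accessibility: w0Rw0, w0Rw1, w1Rw0, w1Rw1
Branch closes: q and ~q both at w1.
(One branch shown.) All branches close.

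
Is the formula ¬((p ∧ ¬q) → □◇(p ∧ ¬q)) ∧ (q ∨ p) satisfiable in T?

Yes, satisfiable

1. ¬((p ∧ ¬q) → □◇(p ∧ ¬q)) ∧ (q ∨ p), w0
2. ¬((p ∧ ¬q) → □◇(p ∧ ¬q)), w0   [∧-rule on 1]
3. q ∨ p, w0   [∧-rule on 1]
4. p ∧ ¬q, w0   [¬→-rule on 2]
5. ¬□◇(p ∧ ¬q), w0   [¬→-rule on 2]
6. p, w0   [∧-rule on 4]
7. ¬q, w0   [∧-rule on 4]
8. ¬◇(p ∧ ¬q), w1   [¬□-rule on 5: fresh world w1, w0Rw1]
9. ¬(p ∧ ¬q), w1   [¬◇-rule on 8 via w1Rw1]
10. q, w1   [¬∧-rule on 9 (branches; this branch)]
Accessibility: w0Rw0, w0Rw1, w1Rw1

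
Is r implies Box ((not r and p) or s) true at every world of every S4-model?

Not valid

Tableau for the negation not (r implies Box ((not r and p) or s)):
1. not (r implies Box ((not r and p) or s)), u
2. r, u   [neg-implies-rule on 1]
3. not Box ((not r and p) or s), u   [neg-implies-rule on 1]
4. not ((not r and p) or s), v   [neg-Box-rule on 3: fresh world v, uRv]
5. not (not r and p), v   [neg-or-rule on 4]
6. not s, v   [neg-or-rule on 4]
7. not p, v   [neg-and-rule on 5 (branches; this branch)]
Accessibility: uRu, uRv, vRv
The negation has an open branch (countermodel exists).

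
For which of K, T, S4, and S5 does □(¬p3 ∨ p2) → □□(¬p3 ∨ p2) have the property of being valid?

S4-tableau for the negation ¬(□(¬p3 ∨ p2) → □□(¬p3 ∨ p2)):
1. ¬(□(¬p3 ∨ p2) → □□(¬p3 ∨ p2)), w0
2. □(¬p3 ∨ p2), w0
3. ¬□□(¬p3 ∨ p2), w0
4. ¬p3 ∨ p2, w0
5. p2, w0
6. ¬□(¬p3 ∨ p2), w1
7. ¬p3 ∨ p2, w1
8. p2, w1
9. ¬(¬p3 ∨ p2), w2
10. p3, w2
11. ¬p2, w2
12. ¬p3 ∨ p2, w2
13. p2, w2
Accessibility: w0Rw0, w0Rw1, w0Rw2, w1Rw1, w1Rw2, w2Rw2
Branch closes: p2 and ¬p2 both at w2.
Every branch closes (one shown): valid in S4, hence also in S5 (every theorem of S4 is a theorem of S5).
T-tableau for the negation ¬(□(¬p3 ∨ p2) → □□(¬p3 ∨ p2)):
1. ¬(□(¬p3 ∨ p2) → □□(¬p3 ∨ p2)), w0
2. □(¬p3 ∨ p2), w0
3. ¬□□(¬p3 ∨ p2), w0
4. ¬p3 ∨ p2, w0
5. p2, w0
6. ¬□(¬p3 ∨ p2), w1
7. ¬p3 ∨ p2, w1
8. p2, w1
9. ¬(¬p3 ∨ p2), w2
10. p3, w2
11. ¬p2, w2
Accessibility: w0Rw0, w0Rw1, w1Rw1, w1Rw2, w2Rw2
Complete open branch: countermodel on a T-frame, so not valid in T, nor in K (the same frame is also a K-frame).

S4, S5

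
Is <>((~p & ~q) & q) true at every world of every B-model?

Tableau for the negation ~<>((~p & ~q) & q):
1. ~<>((~p & ~q) & q), u
2. ~((~p & ~q) & q), u
3. ~q, u
Accessibility: uRu
The negation has an open branch (countermodel exists).

No, not valid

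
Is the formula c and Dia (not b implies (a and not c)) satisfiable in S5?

1. c and Dia (not b implies (a and not c)), u
2. c, u
3. Dia (not b implies (a and not c)), u
4. not b implies (a and not c), v
5. a and not c, v
6. a, v
7. not c, v
Accessibility: uRu, uRv, vRu, vRv

Satisfiable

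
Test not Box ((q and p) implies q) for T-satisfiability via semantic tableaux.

1. not Box ((q and p) implies q), w0
2. not ((q and p) implies q), w1   [neg-Box-rule on 1: fresh world w1, w0Rw1]
3. q and p, w1   [neg-implies-rule on 2]
4. not q, w1   [neg-implies-rule on 2]
5. q, w1   [and-rule on 3]
6. p, w1   [and-rule on 3]
Accessibility: w0Rw0, w0Rw1, w1Rw1
Branch closes: q and not q both at w1.
All branches of the tableau close; one closing branch shown above.

Unsatisfiable (every branch closes)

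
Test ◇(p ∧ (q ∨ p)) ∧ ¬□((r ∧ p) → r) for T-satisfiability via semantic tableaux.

Unsatisfiable (every branch closes)

1. ◇(p ∧ (q ∨ p)) ∧ ¬□((r ∧ p) → r), 0
2. ◇(p ∧ (q ∨ p)), 0
3. ¬□((r ∧ p) → r), 0
4. p ∧ (q ∨ p), 1
5. p, 1
6. q ∨ p, 1
7. ¬((r ∧ p) → r), 2
8. r ∧ p, 2
9. ¬r, 2
10. r, 2
11. p, 2
Accessibility: 0R0, 0R1, 0R2, 1R1, 2R2
Branch closes: r and ¬r both at 2.
All branches of the tableau close; one closing branch shown above.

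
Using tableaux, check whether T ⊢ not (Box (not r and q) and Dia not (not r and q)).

Tableau for the negation Box (not r and q) and Dia not (not r and q):
1. Box (not r and q) and Dia not (not r and q), w0
2. Box (not r and q), w0   [and-rule on 1]
3. Dia not (not r and q), w0   [and-rule on 1]
4. not r and q, w0   [Box-rule on 2 via w0Rw0]
5. not r, w0   [and-rule on 4]
6. q, w0   [and-rule on 4]
7. not (not r and q), w1   [Dia-rule on 3: fresh world w1, w0Rw1]
8. not r and q, w1   [Box-rule on 2 via w0Rw1]
9. not r, w1   [and-rule on 8]
10. q, w1   [and-rule on 8]
11. not q, w1   [neg-and-rule on 7 (branches; this branch)]
Accessibility: w0Rw0, w0Rw1, w1Rw1
Branch closes: q and not q both at w1.
All branches of the negation close; one closing branch shown above.

Valid in T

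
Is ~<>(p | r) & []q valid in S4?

Tableau for the negation ~(~<>(p | r) & []q):
1. ~(~<>(p | r) & []q), u
2. ~[]q, u   [~&-rule on 1 (branches; this branch)]
3. ~q, v   [~[]-rule on 2: fresh world v, uRv]
Accessibility: uRu, uRv, vRv
The negation has an open branch (countermodel exists).

No, not valid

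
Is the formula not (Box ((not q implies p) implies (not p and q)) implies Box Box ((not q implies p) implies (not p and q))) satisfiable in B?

1. not (Box ((not q implies p) implies (not p and q)) implies Box Box ((not q implies p) implies (not p and q))), u
2. Box ((not q implies p) implies (not p and q)), u
3. not Box Box ((not q implies p) implies (not p and q)), u
4. (not q implies p) implies (not p and q), u
5. not p and q, u
6. not p, u
7. q, u
8. not Box ((not q implies p) implies (not p and q)), v
9. (not q implies p) implies (not p and q), v
10. not p and q, v
11. not p, v
12. q, v
13. not ((not q implies p) implies (not p and q)), w
14. not q implies p, w
15. not (not p and q), w
16. p, w
17. not q, w
Accessibility: uRu, uRv, vRu, vRv, vRw, wRv, wRw

Yes, satisfiable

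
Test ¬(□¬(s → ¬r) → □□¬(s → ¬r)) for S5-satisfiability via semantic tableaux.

1. ¬(□¬(s → ¬r) → □□¬(s → ¬r)), 0
2. □¬(s → ¬r), 0
3. ¬□□¬(s → ¬r), 0
4. ¬(s → ¬r), 0
5. s, 0
6. r, 0
7. ¬□¬(s → ¬r), 1
8. ¬(s → ¬r), 1
9. s, 1
10. r, 1
11. s → ¬r, 2
12. ¬(s → ¬r), 2
13. s, 2
14. r, 2
15. ¬r, 2
Accessibility: 0R0, 0R1, 0R2, 1R0, 1R1, 1R2, 2R0, 2R1, 2R2
Branch closes: r and ¬r both at 2.
(One branch shown.) All branches close.

Unsatisfiable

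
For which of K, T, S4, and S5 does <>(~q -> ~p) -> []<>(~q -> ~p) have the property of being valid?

S5-tableau for the negation ~(<>(~q -> ~p) -> []<>(~q -> ~p)):
1. ~(<>(~q -> ~p) -> []<>(~q -> ~p)), u
2. <>(~q -> ~p), u   [~->-rule on 1]
3. ~[]<>(~q -> ~p), u   [~->-rule on 1]
4. ~q -> ~p, v   [<>-rule on 2: fresh world v, uRv]
5. ~p, v   [->-rule on 4 (branches; this branch)]
6. ~<>(~q -> ~p), w   [~[]-rule on 3: fresh world w, uRw]
7. ~(~q -> ~p), u   [~<>-rule on 6 via wRu]
8. ~q, u   [~->-rule on 7]
9. p, u   [~->-rule on 7]
10. ~(~q -> ~p), v   [~<>-rule on 6 via wRv]
11. ~q, v   [~->-rule on 10]
12. p, v   [~->-rule on 10]
Accessibility: uRu, uRv, uRw, vRu, vRv, vRw, wRu, wRv, wRw
Branch closes: p and ~p both at v.
Every branch closes (one shown): valid in S5.
S4-tableau for the negation ~(<>(~q -> ~p) -> []<>(~q -> ~p)):
1. ~(<>(~q -> ~p) -> []<>(~q -> ~p)), u
2. <>(~q -> ~p), u   [~->-rule on 1]
3. ~[]<>(~q -> ~p), u   [~->-rule on 1]
4. ~q -> ~p, v   [<>-rule on 2: fresh world v, uRv]
5. ~p, v   [->-rule on 4 (branches; this branch)]
6. ~<>(~q -> ~p), w   [~[]-rule on 3: fresh world w, uRw]
7. ~(~q -> ~p), w   [~<>-rule on 6 via wRw]
8. ~q, w   [~->-rule on 7]
9. p, w   [~->-rule on 7]
Accessibility: uRu, uRv, uRw, vRv, wRw
Complete open branch: countermodel on an S4-frame, so not valid in S4, nor in K, T (the same frame is also a K-frame and a T-frame).

S5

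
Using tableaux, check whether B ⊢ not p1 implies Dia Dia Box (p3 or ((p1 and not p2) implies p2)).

No, not valid

Tableau for the negation not (not p1 implies Dia Dia Box (p3 or ((p1 and not p2) implies p2))):
1. not (not p1 implies Dia Dia Box (p3 or ((p1 and not p2) implies p2))), w0
2. not p1, w0
3. not Dia Dia Box (p3 or ((p1 and not p2) implies p2)), w0
4. not Dia Box (p3 or ((p1 and not p2) implies p2)), w0
5. not Box (p3 or ((p1 and not p2) implies p2)), w0
6. not (p3 or ((p1 and not p2) implies p2)), w1
7. not p3, w1
8. not ((p1 and not p2) implies p2), w1
9. p1 and not p2, w1
10. not p2, w1
11. p1, w1
12. not Dia Box (p3 or ((p1 and not p2) implies p2)), w1
13. not Box (p3 or ((p1 and not p2) implies p2)), w1
14. not (p3 or ((p1 and not p2) implies p2)), w2
15. not p3, w2
16. not ((p1 and not p2) implies p2), w2
17. p1 and not p2, w2
18. not p2, w2
19. p1, w2
20. not Box (p3 or ((p1 and not p2) implies p2)), w2
21. not (p3 or ((p1 and not p2) implies p2)), w3
22. not p3, w3
23. not ((p1 and not p2) implies p2), w3
24. p1 and not p2, w3
25. not p2, w3
26. p1, w3
Accessibility: w0Rw0, w0Rw1, w1Rw0, w1Rw1, w1Rw2, w2Rw1, w2Rw2, w2Rw3, w3Rw2, w3Rw3
The negation has an open branch (countermodel exists).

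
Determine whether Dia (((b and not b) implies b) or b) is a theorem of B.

Valid

Tableau for the negation not Dia (((b and not b) implies b) or b):
1. not Dia (((b and not b) implies b) or b), w0
2. not (((b and not b) implies b) or b), w0
3. not ((b and not b) implies b), w0
4. not b, w0
5. b and not b, w0
6. b, w0
Accessibility: w0Rw0
Branch closes: b and not b both at w0.
All branches of the negation close; one closing branch shown above.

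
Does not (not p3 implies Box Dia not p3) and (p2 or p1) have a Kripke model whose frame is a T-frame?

1. not (not p3 implies Box Dia not p3) and (p2 or p1), 0
2. not (not p3 implies Box Dia not p3), 0   [and-rule on 1]
3. p2 or p1, 0   [and-rule on 1]
4. not p3, 0   [neg-implies-rule on 2]
5. not Box Dia not p3, 0   [neg-implies-rule on 2]
6. p1, 0   [or-rule on 3 (branches; this branch)]
7. not Dia not p3, 1   [neg-Box-rule on 5: fresh world 1, 0R1]
8. p3, 1   [neg-Dia-rule on 7 via 1R1]
Accessibility: 0R0, 0R1, 1R1

Satisfiable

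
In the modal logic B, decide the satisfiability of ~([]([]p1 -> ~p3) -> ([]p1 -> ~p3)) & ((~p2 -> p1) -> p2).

Unsatisfiable (every branch closes)

1. ~([]([]p1 -> ~p3) -> ([]p1 -> ~p3)) & ((~p2 -> p1) -> p2), 0
2. ~([]([]p1 -> ~p3) -> ([]p1 -> ~p3)), 0
3. (~p2 -> p1) -> p2, 0
4. []([]p1 -> ~p3), 0
5. ~([]p1 -> ~p3), 0
6. []p1, 0
7. p3, 0
8. []p1 -> ~p3, 0
9. p1, 0
10. p2, 0
11. ~[]p1, 0
12. ~p1, 1
13. []p1 -> ~p3, 1
14. p1, 1
Accessibility: 0R0, 0R1, 1R0, 1R1
Branch closes: p1 and ~p1 both at 1.
All branches of the tableau close; one closing branch shown above.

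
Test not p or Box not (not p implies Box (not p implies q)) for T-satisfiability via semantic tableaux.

1. not p or Box not (not p implies Box (not p implies q)), 0
2. Box not (not p implies Box (not p implies q)), 0
3. not (not p implies Box (not p implies q)), 0
4. not p, 0
5. not Box (not p implies q), 0
6. not (not p implies q), 1
7. not p, 1
8. not q, 1
9. not (not p implies Box (not p implies q)), 1
10. not Box (not p implies q), 1
11. not (not p implies q), 2
12. not p, 2
13. not q, 2
Accessibility: 0R0, 0R1, 1R1, 1R2, 2R2

Yes, satisfiable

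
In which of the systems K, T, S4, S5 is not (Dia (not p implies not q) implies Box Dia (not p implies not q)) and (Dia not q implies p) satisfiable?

K, T, S4

S4-tableau for the formula:
1. not (Dia (not p implies not q) implies Box Dia (not p implies not q)) and (Dia not q implies p), 0
2. not (Dia (not p implies not q) implies Box Dia (not p implies not q)), 0
3. Dia not q implies p, 0
4. Dia (not p implies not q), 0
5. not Box Dia (not p implies not q), 0
6. p, 0
7. not p implies not q, 1
8. not q, 1
9. not Dia (not p implies not q), 2
10. not (not p implies not q), 2
11. not p, 2
12. q, 2
Accessibility: 0R0, 0R1, 0R2, 1R1, 2R2
Complete open branch: satisfiable in S4, hence also in K, T (this S4-model is also a K-model and a T-model).
S5-tableau for the formula:
1. not (Dia (not p implies not q) implies Box Dia (not p implies not q)) and (Dia not q implies p), 0
2. not (Dia (not p implies not q) implies Box Dia (not p implies not q)), 0
3. Dia not q implies p, 0
4. Dia (not p implies not q), 0
5. not Box Dia (not p implies not q), 0
6. not Dia not q, 0
7. q, 0
8. not p implies not q, 1
9. q, 1
10. p, 1
11. not Dia (not p implies not q), 2
12. q, 2
13. not (not p implies not q), 0
14. not p, 0
15. not (not p implies not q), 1
16. not p, 1
Accessibility: 0R0, 0R1, 0R2, 1R0, 1R1, 1R2, 2R0, 2R1, 2R2
Branch closes: p and not p both at 1.
Every branch closes (one shown): unsatisfiable in S5.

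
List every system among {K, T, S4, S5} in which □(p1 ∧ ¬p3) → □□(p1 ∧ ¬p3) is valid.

S4, S5

S4-tableau for the negation ¬(□(p1 ∧ ¬p3) → □□(p1 ∧ ¬p3)):
1. ¬(□(p1 ∧ ¬p3) → □□(p1 ∧ ¬p3)), w0
2. □(p1 ∧ ¬p3), w0   [¬→-rule on 1]
3. ¬□□(p1 ∧ ¬p3), w0   [¬→-rule on 1]
4. p1 ∧ ¬p3, w0   [□-rule on 2 via w0Rw0]
5. p1, w0   [∧-rule on 4]
6. ¬p3, w0   [∧-rule on 4]
7. ¬□(p1 ∧ ¬p3), w1   [¬□-rule on 3: fresh world w1, w0Rw1]
8. p1 ∧ ¬p3, w1   [□-rule on 2 via w0Rw1]
9. p1, w1   [∧-rule on 8]
10. ¬p3, w1   [∧-rule on 8]
11. ¬(p1 ∧ ¬p3), w2   [¬□-rule on 7: fresh world w2, w1Rw2]
12. p1 ∧ ¬p3, w2   [□-rule on 2 via w0Rw2]
13. p1, w2   [∧-rule on 12]
14. ¬p3, w2   [∧-rule on 12]
15. p3, w2   [¬∧-rule on 11 (branches; this branch)]
Accessibility: w0Rw0, w0Rw1, w0Rw2, w1Rw1, w1Rw2, w2Rw2
Branch closes: p3 and ¬p3 both at w2.
Every branch closes (one shown): valid in S4, hence also in S5 (every theorem of S4 is a theorem of S5).
T-tableau for the negation ¬(□(p1 ∧ ¬p3) → □□(p1 ∧ ¬p3)):
1. ¬(□(p1 ∧ ¬p3) → □□(p1 ∧ ¬p3)), w0
2. □(p1 ∧ ¬p3), w0   [¬→-rule on 1]
3. ¬□□(p1 ∧ ¬p3), w0   [¬→-rule on 1]
4. p1 ∧ ¬p3, w0   [□-rule on 2 via w0Rw0]
5. p1, w0   [∧-rule on 4]
6. ¬p3, w0   [∧-rule on 4]
7. ¬□(p1 ∧ ¬p3), w1   [¬□-rule on 3: fresh world w1, w0Rw1]
8. p1 ∧ ¬p3, w1   [□-rule on 2 via w0Rw1]
9. p1, w1   [∧-rule on 8]
10. ¬p3, w1   [∧-rule on 8]
11. ¬(p1 ∧ ¬p3), w2   [¬□-rule on 7: fresh world w2, w1Rw2]
12. p3, w2   [¬∧-rule on 11 (branches; this branch)]
Accessibility: w0Rw0, w0Rw1, w1Rw1, w1Rw2, w2Rw2
Complete open branch: countermodel on a T-frame, so not valid in T, nor in K (the same frame is also a K-frame).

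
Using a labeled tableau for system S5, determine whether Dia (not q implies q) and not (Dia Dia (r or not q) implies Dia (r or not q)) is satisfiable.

1. Dia (not q implies q) and not (Dia Dia (r or not q) implies Dia (r or not q)), 0
2. Dia (not q implies q), 0
3. not (Dia Dia (r or not q) implies Dia (r or not q)), 0
4. Dia Dia (r or not q), 0
5. not Dia (r or not q), 0
6. not (r or not q), 0
7. not r, 0
8. q, 0
9. not q implies q, 1
10. not (r or not q), 1
11. not r, 1
12. q, 1
13. Dia (r or not q), 2
14. not (r or not q), 2
15. not r, 2
16. q, 2
17. r or not q, 3
18. not (r or not q), 3
19. not r, 3
20. q, 3
21. not q, 3
Accessibility: 0R0, 0R1, 0R2, 0R3, 1R0, 1R1, 1R2, 1R3, 2R0, 2R1, 2R2, 2R3, 3R0, 3R1, 3R2, 3R3
Branch closes: q and not q both at 3.
Every branch closes; the branch above is one of them.

No, unsatisfiable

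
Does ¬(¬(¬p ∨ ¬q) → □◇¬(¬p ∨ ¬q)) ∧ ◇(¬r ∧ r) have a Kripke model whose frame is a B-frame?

1. ¬(¬(¬p ∨ ¬q) → □◇¬(¬p ∨ ¬q)) ∧ ◇(¬r ∧ r), u
2. ¬(¬(¬p ∨ ¬q) → □◇¬(¬p ∨ ¬q)), u
3. ◇(¬r ∧ r), u
4. ¬(¬p ∨ ¬q), u
5. ¬□◇¬(¬p ∨ ¬q), u
6. p, u
7. q, u
8. ¬r ∧ r, v
9. ¬r, v
10. r, v
Accessibility: uRu, uRv, vRu, vRv
Branch closes: r and ¬r both at v.
(One branch shown.) All branches close.

Unsatisfiable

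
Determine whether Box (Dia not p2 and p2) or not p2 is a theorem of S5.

Tableau for the negation not (Box (Dia not p2 and p2) or not p2):
1. not (Box (Dia not p2 and p2) or not p2), u
2. not Box (Dia not p2 and p2), u
3. p2, u
4. not (Dia not p2 and p2), v
5. not p2, v
Accessibility: uRu, uRv, vRu, vRv
The negation has an open branch (countermodel exists).

Invalid (countermodel exists)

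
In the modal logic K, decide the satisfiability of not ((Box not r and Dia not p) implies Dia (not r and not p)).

No, unsatisfiable

1. not ((Box not r and Dia not p) implies Dia (not r and not p)), 0
2. Box not r and Dia not p, 0   [neg-implies-rule on 1]
3. not Dia (not r and not p), 0   [neg-implies-rule on 1]
4. Box not r, 0   [and-rule on 2]
5. Dia not p, 0   [and-rule on 2]
6. not p, 1   [Dia-rule on 5: fresh world 1, 0R1]
7. not (not r and not p), 1   [neg-Dia-rule on 3 via 0R1]
8. not r, 1   [Box-rule on 4 via 0R1]
9. p, 1   [neg-and-rule on 7 (branches; this branch)]
Accessibility: 0R1
Branch closes: p and not p both at 1.
All branches of the tableau close; one closing branch shown above.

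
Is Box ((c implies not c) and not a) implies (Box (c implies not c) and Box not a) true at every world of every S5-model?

Tableau for the negation not (Box ((c implies not c) and not a) implies (Box (c implies not c) and Box not a)):
1. not (Box ((c implies not c) and not a) implies (Box (c implies not c) and Box not a)), 0
2. Box ((c implies not c) and not a), 0
3. not (Box (c implies not c) and Box not a), 0
4. (c implies not c) and not a, 0
5. c implies not c, 0
6. not a, 0
7. not Box (c implies not c), 0
8. not c, 0
9. not (c implies not c), 1
10. c, 1
11. (c implies not c) and not a, 1
12. c implies not c, 1
13. not a, 1
14. not c, 1
Accessibility: 0R0, 0R1, 1R0, 1R1
Branch closes: c and not c both at 1.
All branches of the negation close; one closing branch shown above.

Valid in S5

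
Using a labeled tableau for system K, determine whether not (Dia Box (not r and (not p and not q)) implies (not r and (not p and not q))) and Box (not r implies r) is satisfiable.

Yes, satisfiable

1. not (Dia Box (not r and (not p and not q)) implies (not r and (not p and not q))) and Box (not r implies r), w0
2. not (Dia Box (not r and (not p and not q)) implies (not r and (not p and not q))), w0
3. Box (not r implies r), w0
4. Dia Box (not r and (not p and not q)), w0
5. not (not r and (not p and not q)), w0
6. not (not p and not q), w0
7. q, w0
8. Box (not r and (not p and not q)), w1
9. not r implies r, w1
10. r, w1
Accessibility: w0Rw1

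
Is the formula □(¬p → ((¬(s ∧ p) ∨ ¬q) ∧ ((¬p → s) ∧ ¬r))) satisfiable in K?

Yes, satisfiable

1. □(¬p → ((¬(s ∧ p) ∨ ¬q) ∧ ((¬p → s) ∧ ¬r))), w0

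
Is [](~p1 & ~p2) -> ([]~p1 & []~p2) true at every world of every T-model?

Tableau for the negation ~([](~p1 & ~p2) -> ([]~p1 & []~p2)):
1. ~([](~p1 & ~p2) -> ([]~p1 & []~p2)), u
2. [](~p1 & ~p2), u
3. ~([]~p1 & []~p2), u
4. ~p1 & ~p2, u
5. ~p1, u
6. ~p2, u
7. ~[]~p2, u
8. p2, v
9. ~p1 & ~p2, v
10. ~p1, v
11. ~p2, v
Accessibility: uRu, uRv, vRv
Branch closes: p2 and ~p2 both at v.
Every branch of the negation's tableau closes; the branch above is one of them.

Valid in T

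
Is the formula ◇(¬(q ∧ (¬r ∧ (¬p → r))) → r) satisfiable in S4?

Satisfiable

1. ◇(¬(q ∧ (¬r ∧ (¬p → r))) → r), u
2. ¬(q ∧ (¬r ∧ (¬p → r))) → r, v
3. r, v
Accessibility: uRu, uRv, vRv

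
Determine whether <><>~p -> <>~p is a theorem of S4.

Tableau for the negation ~(<><>~p -> <>~p):
1. ~(<><>~p -> <>~p), w0
2. <><>~p, w0   [~->-rule on 1]
3. ~<>~p, w0   [~->-rule on 1]
4. p, w0   [~<>-rule on 3 via w0Rw0]
5. <>~p, w1   [<>-rule on 2: fresh world w1, w0Rw1]
6. p, w1   [~<>-rule on 3 via w0Rw1]
7. ~p, w2   [<>-rule on 5: fresh world w2, w1Rw2]
8. p, w2   [~<>-rule on 3 via w0Rw2]
Accessibility: w0Rw0, w0Rw1, w0Rw2, w1Rw1, w1Rw2, w2Rw2
Branch closes: p and ~p both at w2.
All branches of the negation close; one closing branch shown above.

Yes, valid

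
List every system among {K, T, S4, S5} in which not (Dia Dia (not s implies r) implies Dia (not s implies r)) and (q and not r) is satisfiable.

K, T

T-tableau for the formula:
1. not (Dia Dia (not s implies r) implies Dia (not s implies r)) and (q and not r), 0
2. not (Dia Dia (not s implies r) implies Dia (not s implies r)), 0
3. q and not r, 0
4. Dia Dia (not s implies r), 0
5. not Dia (not s implies r), 0
6. q, 0
7. not r, 0
8. not (not s implies r), 0
9. not s, 0
10. Dia (not s implies r), 1
11. not (not s implies r), 1
12. not s, 1
13. not r, 1
14. not s implies r, 2
15. r, 2
Accessibility: 0R0, 0R1, 1R1, 1R2, 2R2
Complete open branch: satisfiable in T, hence also in K (this T-model is also a K-model).
S4-tableau for the formula:
1. not (Dia Dia (not s implies r) implies Dia (not s implies r)) and (q and not r), 0
2. not (Dia Dia (not s implies r) implies Dia (not s implies r)), 0
3. q and not r, 0
4. Dia Dia (not s implies r), 0
5. not Dia (not s implies r), 0
6. q, 0
7. not r, 0
8. not (not s implies r), 0
9. not s, 0
10. Dia (not s implies r), 1
11. not (not s implies r), 1
12. not s, 1
13. not r, 1
14. not s implies r, 2
15. not (not s implies r), 2
16. not s, 2
17. not r, 2
18. r, 2
Accessibility: 0R0, 0R1, 0R2, 1R1, 1R2, 2R2
Branch closes: r and not r both at 2.
Every branch closes (one shown): unsatisfiable in S4, hence also in S5 (every S5-frame is an S4-frame).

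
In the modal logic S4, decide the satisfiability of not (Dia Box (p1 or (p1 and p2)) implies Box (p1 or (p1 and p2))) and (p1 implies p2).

1. not (Dia Box (p1 or (p1 and p2)) implies Box (p1 or (p1 and p2))) and (p1 implies p2), w0
2. not (Dia Box (p1 or (p1 and p2)) implies Box (p1 or (p1 and p2))), w0   [and-rule on 1]
3. p1 implies p2, w0   [and-rule on 1]
4. Dia Box (p1 or (p1 and p2)), w0   [neg-implies-rule on 2]
5. not Box (p1 or (p1 and p2)), w0   [neg-implies-rule on 2]
6. p2, w0   [implies-rule on 3 (branches; this branch)]
7. Box (p1 or (p1 and p2)), w1   [Dia-rule on 4: fresh world w1, w0Rw1]
8. p1 or (p1 and p2), w1   [Box-rule on 7 via w1Rw1]
9. p1 and p2, w1   [or-rule on 8 (branches; this branch)]
10. p1, w1   [and-rule on 9]
11. p2, w1   [and-rule on 9]
12. not (p1 or (p1 and p2)), w2   [neg-Box-rule on 5: fresh world w2, w0Rw2]
13. not p1, w2   [neg-or-rule on 12]
14. not (p1 and p2), w2   [neg-or-rule on 12]
15. not p2, w2   [neg-and-rule on 14 (branches; this branch)]
Accessibility: w0Rw0, w0Rw1, w0Rw2, w1Rw1, w2Rw2

Satisfiable (open branch found)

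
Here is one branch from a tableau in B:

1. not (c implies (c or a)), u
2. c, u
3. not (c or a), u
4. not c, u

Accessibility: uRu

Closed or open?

Both c and not c appear at u.

Closed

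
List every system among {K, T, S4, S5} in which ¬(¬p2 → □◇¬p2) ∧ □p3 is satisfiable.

S5-tableau for the formula:
1. ¬(¬p2 → □◇¬p2) ∧ □p3, u
2. ¬(¬p2 → □◇¬p2), u
3. □p3, u
4. ¬p2, u
5. ¬□◇¬p2, u
6. p3, u
7. ¬◇¬p2, v
8. p3, v
9. p2, u
Accessibility: uRu, uRv, vRu, vRv
Branch closes: p2 and ¬p2 both at u.
Every branch closes (one shown): unsatisfiable in S5.
S4-tableau for the formula:
1. ¬(¬p2 → □◇¬p2) ∧ □p3, u
2. ¬(¬p2 → □◇¬p2), u
3. □p3, u
4. ¬p2, u
5. ¬□◇¬p2, u
6. p3, u
7. ¬◇¬p2, v
8. p3, v
9. p2, v
Accessibility: uRu, uRv, vRv
Complete open branch: satisfiable in S4, hence also in K, T (this S4-model is also a K-model and a T-model).

K, T, S4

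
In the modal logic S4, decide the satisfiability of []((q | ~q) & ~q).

1. []((q | ~q) & ~q), u
2. (q | ~q) & ~q, u   [[]-rule on 1 via uRu]
3. q | ~q, u   [&-rule on 2]
4. ~q, u   [&-rule on 2]
Accessibility: uRu

Yes, satisfiable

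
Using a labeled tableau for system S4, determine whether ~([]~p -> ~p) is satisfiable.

1. ~([]~p -> ~p), u
2. []~p, u   [~->-rule on 1]
3. p, u   [~->-rule on 1]
4. ~p, u   [[]-rule on 2 via uRu]
Accessibility: uRu
Branch closes: p and ~p both at u.
Every branch closes; the branch above is one of them.

Unsatisfiable (every branch closes)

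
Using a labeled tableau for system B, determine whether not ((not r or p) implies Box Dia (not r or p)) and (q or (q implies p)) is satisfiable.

1. not ((not r or p) implies Box Dia (not r or p)) and (q or (q implies p)), 0
2. not ((not r or p) implies Box Dia (not r or p)), 0
3. q or (q implies p), 0
4. not r or p, 0
5. not Box Dia (not r or p), 0
6. q implies p, 0
7. p, 0
8. not Dia (not r or p), 1
9. not (not r or p), 0
10. r, 0
11. not p, 0
Accessibility: 0R0, 0R1, 1R0, 1R1
Branch closes: p and not p both at 0.
Every branch closes; the branch above is one of them.

Unsatisfiable (every branch closes)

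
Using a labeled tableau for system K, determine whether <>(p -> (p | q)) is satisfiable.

Satisfiable (open branch found)

1. <>(p -> (p | q)), 0
2. p -> (p | q), 1
3. p | q, 1
4. q, 1
Accessibility: 0R1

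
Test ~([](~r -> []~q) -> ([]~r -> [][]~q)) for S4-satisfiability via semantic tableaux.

No, unsatisfiable

1. ~([](~r -> []~q) -> ([]~r -> [][]~q)), 0
2. [](~r -> []~q), 0
3. ~([]~r -> [][]~q), 0
4. []~r, 0
5. ~[][]~q, 0
6. ~r -> []~q, 0
7. ~r, 0
8. []~q, 0
9. ~q, 0
10. ~[]~q, 1
11. ~r -> []~q, 1
12. ~r, 1
13. ~q, 1
14. []~q, 1
15. q, 2
16. ~r -> []~q, 2
17. ~r, 2
18. ~q, 2
Accessibility: 0R0, 0R1, 0R2, 1R1, 1R2, 2R2
Branch closes: q and ~q both at 2.
(One branch shown.) All branches close.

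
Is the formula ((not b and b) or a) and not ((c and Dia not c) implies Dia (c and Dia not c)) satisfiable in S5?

1. ((not b and b) or a) and not ((c and Dia not c) implies Dia (c and Dia not c)), 0
2. (not b and b) or a, 0   [and-rule on 1]
3. not ((c and Dia not c) implies Dia (c and Dia not c)), 0   [and-rule on 1]
4. c and Dia not c, 0   [neg-implies-rule on 3]
5. not Dia (c and Dia not c), 0   [neg-implies-rule on 3]
6. c, 0   [and-rule on 4]
7. Dia not c, 0   [and-rule on 4]
8. not (c and Dia not c), 0   [neg-Dia-rule on 5 via 0R0]
9. a, 0   [or-rule on 2 (branches; this branch)]
10. not Dia not c, 0   [neg-and-rule on 8 (branches; this branch)]
11. not c, 1   [Dia-rule on 7: fresh world 1, 0R1]
12. not (c and Dia not c), 1   [neg-Dia-rule on 5 via 0R1]
13. c, 1   [neg-Dia-rule on 10 via 0R1]
Accessibility: 0R0, 0R1, 1R0, 1R1
Branch closes: c and not c both at 1.
All branches of the tableau close; one closing branch shown above.

Unsatisfiable (every branch closes)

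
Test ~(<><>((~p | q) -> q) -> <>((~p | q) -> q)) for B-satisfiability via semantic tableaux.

1. ~(<><>((~p | q) -> q) -> <>((~p | q) -> q)), u
2. <><>((~p | q) -> q), u
3. ~<>((~p | q) -> q), u
4. ~((~p | q) -> q), u
5. ~p | q, u
6. ~q, u
7. ~p, u
8. <>((~p | q) -> q), v
9. ~((~p | q) -> q), v
10. ~p | q, v
11. ~q, v
12. ~p, v
13. (~p | q) -> q, w
14. q, w
Accessibility: uRu, uRv, vRu, vRv, vRw, wRv, wRw

Satisfiable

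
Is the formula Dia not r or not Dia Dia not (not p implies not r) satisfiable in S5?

1. Dia not r or not Dia Dia not (not p implies not r), u
2. not Dia Dia not (not p implies not r), u
3. not Dia not (not p implies not r), u
4. not p implies not r, u
5. not r, u
Accessibility: uRu

Satisfiable (open branch found)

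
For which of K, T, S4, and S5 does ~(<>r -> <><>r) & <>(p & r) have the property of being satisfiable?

K

T-tableau for the formula:
1. ~(<>r -> <><>r) & <>(p & r), w0
2. ~(<>r -> <><>r), w0   [&-rule on 1]
3. <>(p & r), w0   [&-rule on 1]
4. <>r, w0   [~->-rule on 2]
5. ~<><>r, w0   [~->-rule on 2]
6. ~<>r, w0   [~<>-rule on 5 via w0Rw0]
7. ~r, w0   [~<>-rule on 6 via w0Rw0]
8. p & r, w1   [<>-rule on 3: fresh world w1, w0Rw1]
9. p, w1   [&-rule on 8]
10. r, w1   [&-rule on 8]
11. ~<>r, w1   [~<>-rule on 5 via w0Rw1]
12. ~r, w1   [~<>-rule on 6 via w0Rw1]
Accessibility: w0Rw0, w0Rw1, w1Rw1
Branch closes: r and ~r both at w1.
Every branch closes (one shown): unsatisfiable in T, hence also in S4, S5 (every S4/S5-frame is a T-frame).
K-tableau for the formula:
1. ~(<>r -> <><>r) & <>(p & r), w0
2. ~(<>r -> <><>r), w0   [&-rule on 1]
3. <>(p & r), w0   [&-rule on 1]
4. <>r, w0   [~->-rule on 2]
5. ~<><>r, w0   [~->-rule on 2]
6. p & r, w1   [<>-rule on 3: fresh world w1, w0Rw1]
7. p, w1   [&-rule on 6]
8. r, w1   [&-rule on 6]
9. ~<>r, w1   [~<>-rule on 5 via w0Rw1]
10. r, w2   [<>-rule on 4: fresh world w2, w0Rw2]
11. ~<>r, w2   [~<>-rule on 5 via w0Rw2]
Accessibility: w0Rw1, w0Rw2
Complete open branch: satisfiable in K.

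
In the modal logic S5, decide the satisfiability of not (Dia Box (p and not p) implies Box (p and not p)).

1. not (Dia Box (p and not p) implies Box (p and not p)), 0
2. Dia Box (p and not p), 0   [neg-implies-rule on 1]
3. not Box (p and not p), 0   [neg-implies-rule on 1]
4. Box (p and not p), 1   [Dia-rule on 2: fresh world 1, 0R1]
5. p and not p, 0   [Box-rule on 4 via 1R0]
6. p, 0   [and-rule on 5]
7. not p, 0   [and-rule on 5]
Accessibility: 0R0, 0R1, 1R0, 1R1
Branch closes: p and not p both at 0.
Every branch closes; the branch above is one of them.

Unsatisfiable (every branch closes)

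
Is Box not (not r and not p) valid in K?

Tableau for the negation not Box not (not r and not p):
1. not Box not (not r and not p), 0
2. not r and not p, 1
3. not r, 1
4. not p, 1
Accessibility: 0R1
The negation has an open branch (countermodel exists).

Invalid (countermodel exists)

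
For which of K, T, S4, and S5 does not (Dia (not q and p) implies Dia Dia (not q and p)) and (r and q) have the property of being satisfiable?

T-tableau for the formula:
1. not (Dia (not q and p) implies Dia Dia (not q and p)) and (r and q), u
2. not (Dia (not q and p) implies Dia Dia (not q and p)), u   [and-rule on 1]
3. r and q, u   [and-rule on 1]
4. Dia (not q and p), u   [neg-implies-rule on 2]
5. not Dia Dia (not q and p), u   [neg-implies-rule on 2]
6. r, u   [and-rule on 3]
7. q, u   [and-rule on 3]
8. not Dia (not q and p), u   [neg-Dia-rule on 5 via uRu]
9. not (not q and p), u   [neg-Dia-rule on 8 via uRu]
10. not p, u   [neg-and-rule on 9 (branches; this branch)]
11. not q and p, v   [Dia-rule on 4: fresh world v, uRv]
12. not q, v   [and-rule on 11]
13. p, v   [and-rule on 11]
14. not Dia (not q and p), v   [neg-Dia-rule on 5 via uRv]
15. not (not q and p), v   [neg-Dia-rule on 8 via uRv]
16. not p, v   [neg-and-rule on 15 (branches; this branch)]
Accessibility: uRu, uRv, vRv
Branch closes: p and not p both at v.
Every branch closes (one shown): unsatisfiable in T, hence also in S4, S5 (every S4/S5-frame is a T-frame).
K-tableau for the formula:
1. not (Dia (not q and p) implies Dia Dia (not q and p)) and (r and q), u
2. not (Dia (not q and p) implies Dia Dia (not q and p)), u   [and-rule on 1]
3. r and q, u   [and-rule on 1]
4. Dia (not q and p), u   [neg-implies-rule on 2]
5. not Dia Dia (not q and p), u   [neg-implies-rule on 2]
6. r, u   [and-rule on 3]
7. q, u   [and-rule on 3]
8. not q and p, v   [Dia-rule on 4: fresh world v, uRv]
9. not q, v   [and-rule on 8]
10. p, v   [and-rule on 8]
11. not Dia (not q and p), v   [neg-Dia-rule on 5 via uRv]
Accessibility: uRv
Complete open branch: satisfiable in K.

K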